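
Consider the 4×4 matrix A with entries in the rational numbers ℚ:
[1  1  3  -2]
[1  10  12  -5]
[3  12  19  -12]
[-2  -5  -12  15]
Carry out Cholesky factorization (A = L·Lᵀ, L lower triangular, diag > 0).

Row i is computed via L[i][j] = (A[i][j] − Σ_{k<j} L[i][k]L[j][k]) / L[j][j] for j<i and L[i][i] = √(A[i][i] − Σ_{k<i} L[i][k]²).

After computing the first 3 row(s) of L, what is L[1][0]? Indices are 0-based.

Step 1: L[0][0] = √(1) = 1.
  L[1][0] = (1) / L[0][0] = 1.
Step 2: L[1][1] = √(9) = 3.
  L[2][0] = (3) / L[0][0] = 3.
  L[2][1] = (9) / L[1][1] = 3.
Step 3: L[2][2] = √(1) = 1.

L[1][0] = 1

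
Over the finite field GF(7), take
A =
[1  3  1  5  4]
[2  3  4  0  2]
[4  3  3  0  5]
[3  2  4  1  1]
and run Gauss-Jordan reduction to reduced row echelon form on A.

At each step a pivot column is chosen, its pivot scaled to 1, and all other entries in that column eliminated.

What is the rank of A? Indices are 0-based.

rank = 4

pivot(0,0)=1: scale R0 → (1, 3, 1, 5, 4)
  clear (1,0): R1 −= (2)R0 → (0, 4, 2, 4, 1)
  clear (2,0): R2 −= (4)R0 → (0, 5, 6, 1, 3)
  clear (3,0): R3 −= (3)R0 → (0, 0, 1, 0, 3)
pivot(1,1)=4: scale R1 → (0, 1, 4, 1, 2)
  clear (0,1): R0 −= (3)R1 → (1, 0, 3, 2, 5)
  clear (2,1): R2 −= (5)R1 → (0, 0, 0, 3, 0)
pivot(2,2): swap R2↔R3
pivot(2,2)=1: scale R2 → (0, 0, 1, 0, 3)
  clear (0,2): R0 −= (3)R2 → (1, 0, 0, 2, 3)
  clear (1,2): R1 −= (4)R2 → (0, 1, 0, 1, 4)
pivot(3,3)=3: scale R3 → (0, 0, 0, 1, 0)
  clear (0,3): R0 −= (2)R3 → (1, 0, 0, 0, 3)
  clear (1,3): R1 −= (1)R3 → (0, 1, 0, 0, 4)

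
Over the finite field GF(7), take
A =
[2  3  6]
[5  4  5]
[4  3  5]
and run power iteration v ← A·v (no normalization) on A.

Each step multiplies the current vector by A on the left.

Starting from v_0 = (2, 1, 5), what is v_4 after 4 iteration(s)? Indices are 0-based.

v_4 = (1, 5, 3)

v_0 = (2, 1, 5).
v_1 = A·v_0 = (2, 4, 1).
v_2 = A·v_1 = (1, 3, 4).
v_3 = A·v_2 = (0, 2, 5).
v_4 = A·v_3 = (1, 5, 3).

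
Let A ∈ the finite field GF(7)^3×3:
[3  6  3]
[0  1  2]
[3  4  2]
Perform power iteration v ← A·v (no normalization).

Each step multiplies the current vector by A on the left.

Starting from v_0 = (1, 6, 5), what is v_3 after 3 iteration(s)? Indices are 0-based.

v_0 = (1, 6, 5).
v_1 = A·v_0 = (5, 2, 2).
v_2 = A·v_1 = (5, 6, 6).
v_3 = A·v_2 = (6, 4, 2).

v_3 = (6, 4, 2)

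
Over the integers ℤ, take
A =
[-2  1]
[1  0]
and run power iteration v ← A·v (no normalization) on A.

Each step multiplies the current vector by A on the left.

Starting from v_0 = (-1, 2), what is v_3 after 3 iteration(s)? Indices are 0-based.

v_3 = (22, -9)

v_0 = (-1, 2).
v_1 = A·v_0 = (4, -1).
v_2 = A·v_1 = (-9, 4).
v_3 = A·v_2 = (22, -9).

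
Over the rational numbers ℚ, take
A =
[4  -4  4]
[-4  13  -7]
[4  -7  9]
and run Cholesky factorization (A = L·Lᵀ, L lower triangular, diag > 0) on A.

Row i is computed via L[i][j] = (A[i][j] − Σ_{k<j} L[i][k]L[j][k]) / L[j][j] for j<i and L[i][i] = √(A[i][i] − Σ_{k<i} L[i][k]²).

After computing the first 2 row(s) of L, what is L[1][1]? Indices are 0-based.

L[1][1] = 3

Step 1: L[0][0] = √(4) = 2.
  L[1][0] = (-4) / L[0][0] = -2.
Step 2: L[1][1] = √(9) = 3.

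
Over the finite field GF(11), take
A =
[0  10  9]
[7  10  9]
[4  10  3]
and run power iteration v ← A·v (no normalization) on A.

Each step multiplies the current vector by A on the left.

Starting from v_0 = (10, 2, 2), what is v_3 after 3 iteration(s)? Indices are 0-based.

v_0 = (10, 2, 2).
v_1 = A·v_0 = (5, 9, 0).
v_2 = A·v_1 = (2, 4, 0).
v_3 = A·v_2 = (7, 10, 4).

v_3 = (7, 10, 4)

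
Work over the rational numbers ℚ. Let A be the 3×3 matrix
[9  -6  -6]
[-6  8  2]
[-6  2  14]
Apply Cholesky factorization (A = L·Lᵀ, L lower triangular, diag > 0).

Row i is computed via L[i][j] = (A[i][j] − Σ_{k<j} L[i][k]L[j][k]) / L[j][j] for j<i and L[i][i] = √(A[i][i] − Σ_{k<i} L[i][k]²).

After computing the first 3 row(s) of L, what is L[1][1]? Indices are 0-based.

Step 1: L[0][0] = √(9) = 3.
  L[1][0] = (-6) / L[0][0] = -2.
Step 2: L[1][1] = √(4) = 2.
  L[2][0] = (-6) / L[0][0] = -2.
  L[2][1] = (-2) / L[1][1] = -1.
Step 3: L[2][2] = √(9) = 3.

L[1][1] = 2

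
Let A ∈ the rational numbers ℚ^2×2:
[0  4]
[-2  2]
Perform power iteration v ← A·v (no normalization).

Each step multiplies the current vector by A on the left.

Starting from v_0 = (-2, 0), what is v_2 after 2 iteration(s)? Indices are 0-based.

v_0 = (-2, 0).
v_1 = A·v_0 = (0, 4).
v_2 = A·v_1 = (16, 8).

v_2 = (16, 8)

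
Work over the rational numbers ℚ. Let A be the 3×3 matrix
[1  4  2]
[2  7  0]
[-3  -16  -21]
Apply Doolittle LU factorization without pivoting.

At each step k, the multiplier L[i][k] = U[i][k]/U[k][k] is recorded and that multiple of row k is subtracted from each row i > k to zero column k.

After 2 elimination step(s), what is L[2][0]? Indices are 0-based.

L[2][0] = -3

Step 1: pivot at (0,0) is 1.
  row1 ← row1 − (2)·row0  ⇒  L[1][0]=2, U row1=(0, -1, -4)
  row2 ← row2 − (-3)·row0  ⇒  L[2][0]=-3, U row2=(0, -4, -15)
Step 2: pivot at (1,1) is -1.
  row2 ← row2 − (4)·row1  ⇒  L[2][1]=4, U row2=(0, 0, 1)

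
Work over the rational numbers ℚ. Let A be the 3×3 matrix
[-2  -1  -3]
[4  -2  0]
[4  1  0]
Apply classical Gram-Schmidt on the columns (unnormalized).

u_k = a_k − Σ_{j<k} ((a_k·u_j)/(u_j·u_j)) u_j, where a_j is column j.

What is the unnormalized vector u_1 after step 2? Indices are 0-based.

u_1 = (-10/9, -16/9, 11/9)

Step 1: u_0 = a_0 = (-2, 4, 4).
Step 2: u_1 = a_1 − (-1/18)·u_0 = (-10/9, -16/9, 11/9).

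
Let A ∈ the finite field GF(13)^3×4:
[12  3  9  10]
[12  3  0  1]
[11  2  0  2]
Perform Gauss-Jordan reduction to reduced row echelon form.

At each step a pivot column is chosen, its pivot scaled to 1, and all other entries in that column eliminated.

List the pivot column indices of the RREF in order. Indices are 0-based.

step 1: normalize row 0 (÷12) = (1, 10, 4, 3)
  row 1: subtract 12×row0 = (0, 0, 4, 4)
  row 2: subtract 11×row0 = (0, 9, 8, 8)
step 2: exchange rows 1,2
step 2: normalize row 1 (÷9) = (0, 1, 11, 11)
  row 0: subtract 10×row1 = (1, 0, 11, 10)
step 3: normalize row 2 (÷4) = (0, 0, 1, 1)
  row 0: subtract 11×row2 = (1, 0, 0, 12)
  row 1: subtract 11×row2 = (0, 1, 0, 0)

pivot columns: 0, 1, 2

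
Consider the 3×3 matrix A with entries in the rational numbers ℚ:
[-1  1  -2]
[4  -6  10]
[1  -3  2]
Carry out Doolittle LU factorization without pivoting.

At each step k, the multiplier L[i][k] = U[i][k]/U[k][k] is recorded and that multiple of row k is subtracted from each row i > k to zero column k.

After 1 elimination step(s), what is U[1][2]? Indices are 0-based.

Step 1: pivot at (0,0) is -1.
  row1 ← row1 − (-4)·row0  ⇒  L[1][0]=-4, U row1=(0, -2, 2)
  row2 ← row2 − (-1)·row0  ⇒  L[2][0]=-1, U row2=(0, -2, 0)

U[1][2] = 2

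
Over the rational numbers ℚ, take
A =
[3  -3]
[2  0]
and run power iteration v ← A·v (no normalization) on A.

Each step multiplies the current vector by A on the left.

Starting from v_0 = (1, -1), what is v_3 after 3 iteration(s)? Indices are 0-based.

v_3 = (0, 24)

v_0 = (1, -1).
v_1 = A·v_0 = (6, 2).
v_2 = A·v_1 = (12, 12).
v_3 = A·v_2 = (0, 24).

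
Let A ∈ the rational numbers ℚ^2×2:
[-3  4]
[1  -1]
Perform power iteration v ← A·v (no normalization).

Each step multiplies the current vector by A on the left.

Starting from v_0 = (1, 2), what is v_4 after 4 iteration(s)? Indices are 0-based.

v_0 = (1, 2).
v_1 = A·v_0 = (5, -1).
v_2 = A·v_1 = (-19, 6).
v_3 = A·v_2 = (81, -25).
v_4 = A·v_3 = (-343, 106).

v_4 = (-343, 106)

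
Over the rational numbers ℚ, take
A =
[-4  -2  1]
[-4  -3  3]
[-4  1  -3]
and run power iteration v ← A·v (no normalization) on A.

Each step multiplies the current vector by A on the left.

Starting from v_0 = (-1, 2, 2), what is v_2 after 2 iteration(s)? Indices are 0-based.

v_0 = (-1, 2, 2).
v_1 = A·v_0 = (2, 4, 0).
v_2 = A·v_1 = (-16, -20, -4).

v_2 = (-16, -20, -4)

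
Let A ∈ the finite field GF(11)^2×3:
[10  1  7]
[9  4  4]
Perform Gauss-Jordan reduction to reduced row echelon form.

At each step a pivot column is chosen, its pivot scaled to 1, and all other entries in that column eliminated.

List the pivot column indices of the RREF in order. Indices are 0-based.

[1] R0 /= 10  ⇒  (1, 10, 4)
     R1 -= 9·R0  ⇒  (0, 2, 1)
[2] R1 /= 2  ⇒  (0, 1, 6)
     R0 -= 10·R1  ⇒  (1, 0, 10)

pivot columns: 0, 1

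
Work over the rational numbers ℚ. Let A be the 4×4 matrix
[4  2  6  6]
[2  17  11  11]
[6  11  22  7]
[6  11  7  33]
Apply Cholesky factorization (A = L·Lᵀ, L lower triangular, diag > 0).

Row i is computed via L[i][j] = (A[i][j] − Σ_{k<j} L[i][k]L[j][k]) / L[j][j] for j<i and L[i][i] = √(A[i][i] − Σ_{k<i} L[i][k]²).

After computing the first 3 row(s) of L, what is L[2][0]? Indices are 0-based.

Step 1: L[0][0] = √(4) = 2.
  L[1][0] = (2) / L[0][0] = 1.
Step 2: L[1][1] = √(16) = 4.
  L[2][0] = (6) / L[0][0] = 3.
  L[2][1] = (8) / L[1][1] = 2.
Step 3: L[2][2] = √(9) = 3.

L[2][0] = 3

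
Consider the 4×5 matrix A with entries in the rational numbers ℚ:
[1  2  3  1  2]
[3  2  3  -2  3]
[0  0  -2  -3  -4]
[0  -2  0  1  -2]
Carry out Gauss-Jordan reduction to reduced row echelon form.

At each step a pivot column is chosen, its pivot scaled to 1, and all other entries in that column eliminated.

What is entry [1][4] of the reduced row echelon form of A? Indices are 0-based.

M[1][4] = 17/4

step 1: normalize row 0 (÷1) = (1, 2, 3, 1, 2)
  row 1: subtract 3×row0 = (0, -4, -6, -5, -3)
step 2: normalize row 1 (÷-4) = (0, 1, 3/2, 5/4, 3/4)
  row 0: subtract 2×row1 = (1, 0, 0, -3/2, 1/2)
  row 3: subtract -2×row1 = (0, 0, 3, 7/2, -1/2)
step 3: normalize row 2 (÷-2) = (0, 0, 1, 3/2, 2)
  row 1: subtract 3/2×row2 = (0, 1, 0, -1, -9/4)
  row 3: subtract 3×row2 = (0, 0, 0, -1, -13/2)
step 4: normalize row 3 (÷-1) = (0, 0, 0, 1, 13/2)
  row 0: subtract -3/2×row3 = (1, 0, 0, 0, 41/4)
  row 1: subtract -1×row3 = (0, 1, 0, 0, 17/4)
  row 2: subtract 3/2×row3 = (0, 0, 1, 0, -31/4)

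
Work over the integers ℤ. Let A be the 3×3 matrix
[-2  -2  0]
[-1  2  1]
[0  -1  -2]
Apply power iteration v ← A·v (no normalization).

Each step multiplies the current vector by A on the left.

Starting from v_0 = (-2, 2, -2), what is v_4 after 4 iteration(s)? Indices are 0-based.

v_4 = (-32, 50, -32)

v_0 = (-2, 2, -2).
v_1 = A·v_0 = (0, 4, 2).
v_2 = A·v_1 = (-8, 10, -8).
v_3 = A·v_2 = (-4, 20, 6).
v_4 = A·v_3 = (-32, 50, -32).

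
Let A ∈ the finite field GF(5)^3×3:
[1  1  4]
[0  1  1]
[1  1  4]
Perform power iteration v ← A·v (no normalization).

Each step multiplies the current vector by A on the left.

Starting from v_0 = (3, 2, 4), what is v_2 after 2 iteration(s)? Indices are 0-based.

v_2 = (1, 2, 1)

v_0 = (3, 2, 4).
v_1 = A·v_0 = (1, 1, 1).
v_2 = A·v_1 = (1, 2, 1).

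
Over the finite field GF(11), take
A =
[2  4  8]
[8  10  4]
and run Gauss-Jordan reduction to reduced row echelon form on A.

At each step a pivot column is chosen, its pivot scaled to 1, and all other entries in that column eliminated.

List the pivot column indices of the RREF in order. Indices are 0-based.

step 1: normalize row 0 (÷2) = (1, 2, 4)
  row 1: subtract 8×row0 = (0, 5, 5)
step 2: normalize row 1 (÷5) = (0, 1, 1)
  row 0: subtract 2×row1 = (1, 0, 2)

pivot columns: 0, 1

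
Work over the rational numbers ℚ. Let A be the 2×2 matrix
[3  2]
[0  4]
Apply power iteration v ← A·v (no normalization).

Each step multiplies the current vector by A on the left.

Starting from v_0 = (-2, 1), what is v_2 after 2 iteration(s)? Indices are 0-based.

v_2 = (-4, 16)

v_0 = (-2, 1).
v_1 = A·v_0 = (-4, 4).
v_2 = A·v_1 = (-4, 16).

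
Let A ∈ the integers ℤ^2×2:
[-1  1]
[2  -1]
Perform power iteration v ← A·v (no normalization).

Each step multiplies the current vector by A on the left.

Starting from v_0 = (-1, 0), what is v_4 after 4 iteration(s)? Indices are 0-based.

v_0 = (-1, 0).
v_1 = A·v_0 = (1, -2).
v_2 = A·v_1 = (-3, 4).
v_3 = A·v_2 = (7, -10).
v_4 = A·v_3 = (-17, 24).

v_4 = (-17, 24)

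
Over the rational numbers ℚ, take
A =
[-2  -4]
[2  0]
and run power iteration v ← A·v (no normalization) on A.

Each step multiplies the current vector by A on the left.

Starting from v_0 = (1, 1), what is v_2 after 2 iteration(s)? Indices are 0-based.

v_0 = (1, 1).
v_1 = A·v_0 = (-6, 2).
v_2 = A·v_1 = (4, -12).

v_2 = (4, -12)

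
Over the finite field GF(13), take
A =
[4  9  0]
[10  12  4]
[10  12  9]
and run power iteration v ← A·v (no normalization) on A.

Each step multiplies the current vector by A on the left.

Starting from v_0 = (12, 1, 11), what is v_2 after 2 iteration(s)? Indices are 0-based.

v_2 = (5, 5, 3)

v_0 = (12, 1, 11).
v_1 = A·v_0 = (5, 7, 10).
v_2 = A·v_1 = (5, 5, 3).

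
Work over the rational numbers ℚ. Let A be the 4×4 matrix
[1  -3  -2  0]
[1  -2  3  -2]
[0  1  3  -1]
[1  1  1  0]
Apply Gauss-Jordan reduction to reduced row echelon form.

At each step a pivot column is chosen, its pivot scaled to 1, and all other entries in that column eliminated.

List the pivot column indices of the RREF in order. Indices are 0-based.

pivot columns: 0, 1, 2, 3

pivot(0,0)=1: scale R0 → (1, -3, -2, 0)
  clear (1,0): R1 −= (1)R0 → (0, 1, 5, -2)
  clear (3,0): R3 −= (1)R0 → (0, 4, 3, 0)
pivot(1,1)=1: scale R1 → (0, 1, 5, -2)
  clear (0,1): R0 −= (-3)R1 → (1, 0, 13, -6)
  clear (2,1): R2 −= (1)R1 → (0, 0, -2, 1)
  clear (3,1): R3 −= (4)R1 → (0, 0, -17, 8)
pivot(2,2)=-2: scale R2 → (0, 0, 1, -1/2)
  clear (0,2): R0 −= (13)R2 → (1, 0, 0, 1/2)
  clear (1,2): R1 −= (5)R2 → (0, 1, 0, 1/2)
  clear (3,2): R3 −= (-17)R2 → (0, 0, 0, -1/2)
pivot(3,3)=-1/2: scale R3 → (0, 0, 0, 1)
  clear (0,3): R0 −= (1/2)R3 → (1, 0, 0, 0)
  clear (1,3): R1 −= (1/2)R3 → (0, 1, 0, 0)
  clear (2,3): R2 −= (-1/2)R3 → (0, 0, 1, 0)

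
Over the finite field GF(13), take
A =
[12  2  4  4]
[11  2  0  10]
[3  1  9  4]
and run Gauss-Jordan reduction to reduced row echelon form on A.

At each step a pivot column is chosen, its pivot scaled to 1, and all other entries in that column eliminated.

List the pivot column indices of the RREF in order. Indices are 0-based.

[1] R0 /= 12  ⇒  (1, 11, 9, 9)
     R1 -= 11·R0  ⇒  (0, 11, 5, 2)
     R2 -= 3·R0  ⇒  (0, 7, 8, 3)
[2] R1 /= 11  ⇒  (0, 1, 4, 12)
     R0 -= 11·R1  ⇒  (1, 0, 4, 7)
     R2 -= 7·R1  ⇒  (0, 0, 6, 10)
[3] R2 /= 6  ⇒  (0, 0, 1, 6)
     R0 -= 4·R2  ⇒  (1, 0, 0, 9)
     R1 -= 4·R2  ⇒  (0, 1, 0, 1)

pivot columns: 0, 1, 2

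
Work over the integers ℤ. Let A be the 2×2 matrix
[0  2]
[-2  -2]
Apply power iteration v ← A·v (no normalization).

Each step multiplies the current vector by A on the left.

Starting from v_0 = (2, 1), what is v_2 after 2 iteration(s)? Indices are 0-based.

v_2 = (-12, 8)

v_0 = (2, 1).
v_1 = A·v_0 = (2, -6).
v_2 = A·v_1 = (-12, 8).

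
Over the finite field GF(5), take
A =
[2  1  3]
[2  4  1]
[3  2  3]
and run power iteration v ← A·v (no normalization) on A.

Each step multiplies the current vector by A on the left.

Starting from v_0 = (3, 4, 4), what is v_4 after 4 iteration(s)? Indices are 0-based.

v_4 = (4, 0, 2)

v_0 = (3, 4, 4).
v_1 = A·v_0 = (2, 1, 4).
v_2 = A·v_1 = (2, 2, 0).
v_3 = A·v_2 = (1, 2, 0).
v_4 = A·v_3 = (4, 0, 2).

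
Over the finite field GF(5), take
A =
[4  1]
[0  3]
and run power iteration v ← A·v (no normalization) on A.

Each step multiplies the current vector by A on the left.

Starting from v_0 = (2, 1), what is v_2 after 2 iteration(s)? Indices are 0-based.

v_0 = (2, 1).
v_1 = A·v_0 = (4, 3).
v_2 = A·v_1 = (4, 4).

v_2 = (4, 4)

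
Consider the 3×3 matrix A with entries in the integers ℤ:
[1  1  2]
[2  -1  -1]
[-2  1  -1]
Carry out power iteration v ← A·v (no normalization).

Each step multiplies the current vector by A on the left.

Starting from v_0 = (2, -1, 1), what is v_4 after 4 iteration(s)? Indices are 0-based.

v_0 = (2, -1, 1).
v_1 = A·v_0 = (3, 4, -6).
v_2 = A·v_1 = (-5, 8, 4).
v_3 = A·v_2 = (11, -22, 14).
v_4 = A·v_3 = (17, 30, -58).

v_4 = (17, 30, -58)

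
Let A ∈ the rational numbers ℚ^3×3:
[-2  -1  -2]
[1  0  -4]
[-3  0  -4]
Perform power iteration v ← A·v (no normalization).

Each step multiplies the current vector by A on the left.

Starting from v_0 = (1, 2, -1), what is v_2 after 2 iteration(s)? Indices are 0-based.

v_2 = (-3, -6, 2)

v_0 = (1, 2, -1).
v_1 = A·v_0 = (-2, 5, 1).
v_2 = A·v_1 = (-3, -6, 2).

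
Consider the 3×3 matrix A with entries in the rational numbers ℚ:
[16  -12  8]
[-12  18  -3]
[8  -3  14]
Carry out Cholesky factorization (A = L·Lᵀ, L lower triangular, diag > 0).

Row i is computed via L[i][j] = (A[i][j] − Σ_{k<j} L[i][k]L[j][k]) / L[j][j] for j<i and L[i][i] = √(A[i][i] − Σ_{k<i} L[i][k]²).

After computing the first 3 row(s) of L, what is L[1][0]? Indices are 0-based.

Step 1: L[0][0] = √(16) = 4.
  L[1][0] = (-12) / L[0][0] = -3.
Step 2: L[1][1] = √(9) = 3.
  L[2][0] = (8) / L[0][0] = 2.
  L[2][1] = (3) / L[1][1] = 1.
Step 3: L[2][2] = √(9) = 3.

L[1][0] = -3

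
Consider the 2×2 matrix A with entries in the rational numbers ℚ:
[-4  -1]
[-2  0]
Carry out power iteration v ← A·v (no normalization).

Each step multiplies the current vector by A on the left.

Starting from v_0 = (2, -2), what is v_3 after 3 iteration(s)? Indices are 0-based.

v_3 = (-124, -56)

v_0 = (2, -2).
v_1 = A·v_0 = (-6, -4).
v_2 = A·v_1 = (28, 12).
v_3 = A·v_2 = (-124, -56).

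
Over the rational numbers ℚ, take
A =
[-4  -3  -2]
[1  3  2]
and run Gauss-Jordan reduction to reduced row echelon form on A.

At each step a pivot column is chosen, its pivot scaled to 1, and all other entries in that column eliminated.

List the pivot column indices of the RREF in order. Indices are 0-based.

pivot columns: 0, 1

pivot(0,0)=-4: scale R0 → (1, 3/4, 1/2)
  clear (1,0): R1 −= (1)R0 → (0, 9/4, 3/2)
pivot(1,1)=9/4: scale R1 → (0, 1, 2/3)
  clear (0,1): R0 −= (3/4)R1 → (1, 0, 0)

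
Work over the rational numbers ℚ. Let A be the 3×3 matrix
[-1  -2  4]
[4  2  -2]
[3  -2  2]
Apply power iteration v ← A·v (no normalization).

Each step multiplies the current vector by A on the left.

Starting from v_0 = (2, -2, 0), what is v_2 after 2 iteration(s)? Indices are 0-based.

v_2 = (30, -4, 18)

v_0 = (2, -2, 0).
v_1 = A·v_0 = (2, 4, 10).
v_2 = A·v_1 = (30, -4, 18).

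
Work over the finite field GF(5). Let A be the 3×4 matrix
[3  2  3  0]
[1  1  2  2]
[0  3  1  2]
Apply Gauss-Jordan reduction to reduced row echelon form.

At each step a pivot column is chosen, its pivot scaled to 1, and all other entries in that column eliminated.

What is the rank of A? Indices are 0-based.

step 1: normalize row 0 (÷3) = (1, 4, 1, 0)
  row 1: subtract 1×row0 = (0, 2, 1, 2)
step 2: normalize row 1 (÷2) = (0, 1, 3, 1)
  row 0: subtract 4×row1 = (1, 0, 4, 1)
  row 2: subtract 3×row1 = (0, 0, 2, 4)
step 3: normalize row 2 (÷2) = (0, 0, 1, 2)
  row 0: subtract 4×row2 = (1, 0, 0, 3)
  row 1: subtract 3×row2 = (0, 1, 0, 0)

rank = 3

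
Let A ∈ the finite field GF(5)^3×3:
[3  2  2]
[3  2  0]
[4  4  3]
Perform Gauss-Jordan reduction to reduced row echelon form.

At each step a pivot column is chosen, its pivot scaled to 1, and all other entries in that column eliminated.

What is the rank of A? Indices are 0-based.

rank = 3

pivot(0,0)=3: scale R0 → (1, 4, 4)
  clear (1,0): R1 −= (3)R0 → (0, 0, 3)
  clear (2,0): R2 −= (4)R0 → (0, 3, 2)
pivot(1,1): swap R1↔R2
pivot(1,1)=3: scale R1 → (0, 1, 4)
  clear (0,1): R0 −= (4)R1 → (1, 0, 3)
pivot(2,2)=3: scale R2 → (0, 0, 1)
  clear (0,2): R0 −= (3)R2 → (1, 0, 0)
  clear (1,2): R1 −= (4)R2 → (0, 1, 0)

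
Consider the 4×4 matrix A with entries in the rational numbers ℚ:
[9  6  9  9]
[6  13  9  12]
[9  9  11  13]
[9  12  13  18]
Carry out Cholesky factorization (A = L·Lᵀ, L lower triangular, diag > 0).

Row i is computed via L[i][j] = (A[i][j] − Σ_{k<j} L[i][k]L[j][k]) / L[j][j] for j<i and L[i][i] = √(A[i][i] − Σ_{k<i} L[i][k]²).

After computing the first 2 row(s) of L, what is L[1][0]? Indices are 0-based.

Step 1: L[0][0] = √(9) = 3.
  L[1][0] = (6) / L[0][0] = 2.
Step 2: L[1][1] = √(9) = 3.

L[1][0] = 2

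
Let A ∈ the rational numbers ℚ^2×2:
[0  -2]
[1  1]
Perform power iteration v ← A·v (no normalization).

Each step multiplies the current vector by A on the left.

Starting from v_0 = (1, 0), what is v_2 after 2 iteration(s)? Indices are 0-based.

v_2 = (-2, 1)

v_0 = (1, 0).
v_1 = A·v_0 = (0, 1).
v_2 = A·v_1 = (-2, 1).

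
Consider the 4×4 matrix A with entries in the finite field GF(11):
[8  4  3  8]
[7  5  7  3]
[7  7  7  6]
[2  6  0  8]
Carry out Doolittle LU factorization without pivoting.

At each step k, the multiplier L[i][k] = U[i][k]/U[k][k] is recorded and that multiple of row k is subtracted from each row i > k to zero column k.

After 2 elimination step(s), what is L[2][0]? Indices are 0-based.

L[2][0] = 5

Step 1: pivot at (0,0) is 8.
  row1 ← row1 − (5)·row0  ⇒  L[1][0]=5, U row1=(0, 7, 3, 7)
  row2 ← row2 − (5)·row0  ⇒  L[2][0]=5, U row2=(0, 9, 3, 10)
  row3 ← row3 − (3)·row0  ⇒  L[3][0]=3, U row3=(0, 5, 2, 6)
Step 2: pivot at (1,1) is 7.
  row2 ← row2 − (6)·row1  ⇒  L[2][1]=6, U row2=(0, 0, 7, 1)
  row3 ← row3 − (7)·row1  ⇒  L[3][1]=7, U row3=(0, 0, 3, 1)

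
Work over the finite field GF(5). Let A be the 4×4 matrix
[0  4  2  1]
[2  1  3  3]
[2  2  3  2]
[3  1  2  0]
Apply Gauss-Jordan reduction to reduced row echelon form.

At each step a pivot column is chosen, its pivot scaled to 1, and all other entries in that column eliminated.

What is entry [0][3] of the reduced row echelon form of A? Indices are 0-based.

M[0][3] = 2

pivot(0,0): swap R0↔R1
pivot(0,0)=2: scale R0 → (1, 3, 4, 4)
  clear (2,0): R2 −= (2)R0 → (0, 1, 0, 4)
  clear (3,0): R3 −= (3)R0 → (0, 2, 0, 3)
pivot(1,1)=4: scale R1 → (0, 1, 3, 4)
  clear (0,1): R0 −= (3)R1 → (1, 0, 0, 2)
  clear (2,1): R2 −= (1)R1 → (0, 0, 2, 0)
  clear (3,1): R3 −= (2)R1 → (0, 0, 4, 0)
pivot(2,2)=2: scale R2 → (0, 0, 1, 0)
  clear (1,2): R1 −= (3)R2 → (0, 1, 0, 4)
  clear (3,2): R3 −= (4)R2 → (0, 0, 0, 0)
col 3: no nonzero at/below row 3; advance.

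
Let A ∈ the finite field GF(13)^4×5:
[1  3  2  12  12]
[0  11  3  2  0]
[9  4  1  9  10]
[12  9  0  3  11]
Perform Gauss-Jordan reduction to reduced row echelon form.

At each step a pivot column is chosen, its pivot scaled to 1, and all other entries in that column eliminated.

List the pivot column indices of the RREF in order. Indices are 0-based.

pivot(0,0)=1: scale R0 → (1, 3, 2, 12, 12)
  clear (2,0): R2 −= (9)R0 → (0, 3, 9, 5, 6)
  clear (3,0): R3 −= (12)R0 → (0, 12, 2, 2, 10)
pivot(1,1)=11: scale R1 → (0, 1, 5, 12, 0)
  clear (0,1): R0 −= (3)R1 → (1, 0, 0, 2, 12)
  clear (2,1): R2 −= (3)R1 → (0, 0, 7, 8, 6)
  clear (3,1): R3 −= (12)R1 → (0, 0, 7, 1, 10)
pivot(2,2)=7: scale R2 → (0, 0, 1, 3, 12)
  clear (1,2): R1 −= (5)R2 → (0, 1, 0, 10, 5)
  clear (3,2): R3 −= (7)R2 → (0, 0, 0, 6, 4)
pivot(3,3)=6: scale R3 → (0, 0, 0, 1, 5)
  clear (0,3): R0 −= (2)R3 → (1, 0, 0, 0, 2)
  clear (1,3): R1 −= (10)R3 → (0, 1, 0, 0, 7)
  clear (2,3): R2 −= (3)R3 → (0, 0, 1, 0, 10)

pivot columns: 0, 1, 2, 3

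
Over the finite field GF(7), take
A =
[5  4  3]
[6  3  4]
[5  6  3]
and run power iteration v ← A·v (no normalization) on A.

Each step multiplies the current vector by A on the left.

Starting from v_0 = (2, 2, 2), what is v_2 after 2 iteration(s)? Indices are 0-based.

v_2 = (0, 5, 3)

v_0 = (2, 2, 2).
v_1 = A·v_0 = (3, 5, 0).
v_2 = A·v_1 = (0, 5, 3).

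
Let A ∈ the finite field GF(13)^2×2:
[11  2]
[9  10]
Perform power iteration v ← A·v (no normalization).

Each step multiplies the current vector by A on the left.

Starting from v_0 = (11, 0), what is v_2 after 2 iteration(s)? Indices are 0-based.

v_2 = (8, 12)

v_0 = (11, 0).
v_1 = A·v_0 = (4, 8).
v_2 = A·v_1 = (8, 12).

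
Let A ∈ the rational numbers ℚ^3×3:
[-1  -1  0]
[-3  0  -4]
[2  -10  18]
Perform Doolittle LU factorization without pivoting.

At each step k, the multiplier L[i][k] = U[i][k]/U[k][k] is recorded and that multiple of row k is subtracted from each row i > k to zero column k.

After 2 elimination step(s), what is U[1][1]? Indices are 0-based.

k=0: U[0][0]=-1
  eliminate (1,0): mult=3, new row 1: (0, 3, -4); set L[1][0]=3
  eliminate (2,0): mult=-2, new row 2: (0, -12, 18); set L[2][0]=-2
k=1: U[1][1]=3
  eliminate (2,1): mult=-4, new row 2: (0, 0, 2); set L[2][1]=-4

U[1][1] = 3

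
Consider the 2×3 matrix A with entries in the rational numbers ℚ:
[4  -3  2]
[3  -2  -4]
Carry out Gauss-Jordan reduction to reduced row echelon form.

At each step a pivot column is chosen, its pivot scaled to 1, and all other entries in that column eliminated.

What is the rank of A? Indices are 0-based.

rank = 2

pivot(0,0)=4: scale R0 → (1, -3/4, 1/2)
  clear (1,0): R1 −= (3)R0 → (0, 1/4, -11/2)
pivot(1,1)=1/4: scale R1 → (0, 1, -22)
  clear (0,1): R0 −= (-3/4)R1 → (1, 0, -16)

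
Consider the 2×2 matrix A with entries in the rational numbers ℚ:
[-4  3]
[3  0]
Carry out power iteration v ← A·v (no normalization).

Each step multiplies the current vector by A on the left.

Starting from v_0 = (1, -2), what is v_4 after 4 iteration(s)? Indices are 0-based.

v_4 = (1585, -858)

v_0 = (1, -2).
v_1 = A·v_0 = (-10, 3).
v_2 = A·v_1 = (49, -30).
v_3 = A·v_2 = (-286, 147).
v_4 = A·v_3 = (1585, -858).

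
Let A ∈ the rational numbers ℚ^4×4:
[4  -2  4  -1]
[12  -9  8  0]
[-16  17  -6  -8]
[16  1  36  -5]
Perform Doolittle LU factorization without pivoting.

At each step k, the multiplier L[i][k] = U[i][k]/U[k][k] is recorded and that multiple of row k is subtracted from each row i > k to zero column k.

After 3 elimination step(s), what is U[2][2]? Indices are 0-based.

U[2][2] = -2

Step 1: pivot at (0,0) is 4.
  row1 ← row1 − (3)·row0  ⇒  L[1][0]=3, U row1=(0, -3, -4, 3)
  row2 ← row2 − (-4)·row0  ⇒  L[2][0]=-4, U row2=(0, 9, 10, -12)
  row3 ← row3 − (4)·row0  ⇒  L[3][0]=4, U row3=(0, 9, 20, -1)
Step 2: pivot at (1,1) is -3.
  row2 ← row2 − (-3)·row1  ⇒  L[2][1]=-3, U row2=(0, 0, -2, -3)
  row3 ← row3 − (-3)·row1  ⇒  L[3][1]=-3, U row3=(0, 0, 8, 8)
Step 3: pivot at (2,2) is -2.
  row3 ← row3 − (-4)·row2  ⇒  L[3][2]=-4, U row3=(0, 0, 0, -4)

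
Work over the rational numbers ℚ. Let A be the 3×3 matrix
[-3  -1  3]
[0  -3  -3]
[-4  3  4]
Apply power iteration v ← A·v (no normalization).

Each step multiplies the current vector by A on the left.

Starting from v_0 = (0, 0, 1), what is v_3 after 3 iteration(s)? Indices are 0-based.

v_3 = (-30, 24, -53)

v_0 = (0, 0, 1).
v_1 = A·v_0 = (3, -3, 4).
v_2 = A·v_1 = (6, -3, -5).
v_3 = A·v_2 = (-30, 24, -53).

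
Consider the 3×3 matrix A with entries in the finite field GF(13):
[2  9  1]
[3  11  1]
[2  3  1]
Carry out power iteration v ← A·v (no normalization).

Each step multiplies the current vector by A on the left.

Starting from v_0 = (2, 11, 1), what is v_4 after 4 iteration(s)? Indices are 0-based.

v_0 = (2, 11, 1).
v_1 = A·v_0 = (0, 11, 12).
v_2 = A·v_1 = (7, 3, 6).
v_3 = A·v_2 = (8, 8, 3).
v_4 = A·v_3 = (0, 11, 4).

v_4 = (0, 11, 4)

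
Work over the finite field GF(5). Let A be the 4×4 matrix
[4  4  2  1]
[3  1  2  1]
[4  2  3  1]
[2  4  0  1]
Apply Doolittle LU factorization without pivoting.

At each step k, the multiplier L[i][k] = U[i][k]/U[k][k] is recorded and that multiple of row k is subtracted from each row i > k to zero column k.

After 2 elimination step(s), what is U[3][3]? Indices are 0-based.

U[3][3] = 2

Step 1: pivot at (0,0) is 4.
  row1 ← row1 − (2)·row0  ⇒  L[1][0]=2, U row1=(0, 3, 3, 4)
  row2 ← row2 − (1)·row0  ⇒  L[2][0]=1, U row2=(0, 3, 1, 0)
  row3 ← row3 − (3)·row0  ⇒  L[3][0]=3, U row3=(0, 2, 4, 3)
Step 2: pivot at (1,1) is 3.
  row2 ← row2 − (1)·row1  ⇒  L[2][1]=1, U row2=(0, 0, 3, 1)
  row3 ← row3 − (4)·row1  ⇒  L[3][1]=4, U row3=(0, 0, 2, 2)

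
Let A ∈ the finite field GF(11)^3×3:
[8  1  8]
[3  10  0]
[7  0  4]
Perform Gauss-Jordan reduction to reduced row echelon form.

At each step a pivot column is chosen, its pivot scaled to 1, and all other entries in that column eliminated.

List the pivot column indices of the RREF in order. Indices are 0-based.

pivot columns: 0, 1, 2

step 1: normalize row 0 (÷8) = (1, 7, 1)
  row 1: subtract 3×row0 = (0, 0, 8)
  row 2: subtract 7×row0 = (0, 6, 8)
step 2: exchange rows 1,2
step 2: normalize row 1 (÷6) = (0, 1, 5)
  row 0: subtract 7×row1 = (1, 0, 10)
step 3: normalize row 2 (÷8) = (0, 0, 1)
  row 0: subtract 10×row2 = (1, 0, 0)
  row 1: subtract 5×row2 = (0, 1, 0)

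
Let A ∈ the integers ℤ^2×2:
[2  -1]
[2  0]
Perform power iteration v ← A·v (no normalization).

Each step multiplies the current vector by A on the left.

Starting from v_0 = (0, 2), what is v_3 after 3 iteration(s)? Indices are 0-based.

v_0 = (0, 2).
v_1 = A·v_0 = (-2, 0).
v_2 = A·v_1 = (-4, -4).
v_3 = A·v_2 = (-4, -8).

v_3 = (-4, -8)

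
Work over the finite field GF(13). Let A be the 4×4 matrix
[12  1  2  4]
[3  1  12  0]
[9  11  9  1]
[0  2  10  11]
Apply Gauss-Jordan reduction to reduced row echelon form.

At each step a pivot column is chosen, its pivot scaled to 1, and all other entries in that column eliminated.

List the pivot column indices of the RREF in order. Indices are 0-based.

[1] R0 /= 12  ⇒  (1, 12, 11, 9)
     R1 -= 3·R0  ⇒  (0, 4, 5, 12)
     R2 -= 9·R0  ⇒  (0, 7, 1, 11)
[2] R1 /= 4  ⇒  (0, 1, 11, 3)
     R0 -= 12·R1  ⇒  (1, 0, 9, 12)
     R2 -= 7·R1  ⇒  (0, 0, 2, 3)
     R3 -= 2·R1  ⇒  (0, 0, 1, 5)
[3] R2 /= 2  ⇒  (0, 0, 1, 8)
     R0 -= 9·R2  ⇒  (1, 0, 0, 5)
     R1 -= 11·R2  ⇒  (0, 1, 0, 6)
     R3 -= 1·R2  ⇒  (0, 0, 0, 10)
[4] R3 /= 10  ⇒  (0, 0, 0, 1)
     R0 -= 5·R3  ⇒  (1, 0, 0, 0)
     R1 -= 6·R3  ⇒  (0, 1, 0, 0)
     R2 -= 8·R3  ⇒  (0, 0, 1, 0)

pivot columns: 0, 1, 2, 3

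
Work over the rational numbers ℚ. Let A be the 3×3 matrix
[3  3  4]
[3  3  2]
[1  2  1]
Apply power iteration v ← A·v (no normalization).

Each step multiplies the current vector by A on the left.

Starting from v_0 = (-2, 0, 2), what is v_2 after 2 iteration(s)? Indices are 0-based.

v_0 = (-2, 0, 2).
v_1 = A·v_0 = (2, -2, 0).
v_2 = A·v_1 = (0, 0, -2).

v_2 = (0, 0, -2)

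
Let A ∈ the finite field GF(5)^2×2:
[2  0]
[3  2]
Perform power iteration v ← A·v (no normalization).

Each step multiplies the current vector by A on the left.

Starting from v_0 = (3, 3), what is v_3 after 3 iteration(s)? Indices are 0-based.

v_3 = (4, 2)

v_0 = (3, 3).
v_1 = A·v_0 = (1, 0).
v_2 = A·v_1 = (2, 3).
v_3 = A·v_2 = (4, 2).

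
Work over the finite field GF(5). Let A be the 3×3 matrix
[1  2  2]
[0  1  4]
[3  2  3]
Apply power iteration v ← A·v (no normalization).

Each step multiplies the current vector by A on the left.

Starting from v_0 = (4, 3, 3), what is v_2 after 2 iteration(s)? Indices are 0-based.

v_0 = (4, 3, 3).
v_1 = A·v_0 = (1, 0, 2).
v_2 = A·v_1 = (0, 3, 4).

v_2 = (0, 3, 4)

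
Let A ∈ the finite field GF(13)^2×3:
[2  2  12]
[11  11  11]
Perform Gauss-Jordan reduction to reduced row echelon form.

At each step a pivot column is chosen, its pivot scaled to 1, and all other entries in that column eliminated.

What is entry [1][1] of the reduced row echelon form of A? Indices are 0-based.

M[1][1] = 0

pivot(0,0)=2: scale R0 → (1, 1, 6)
  clear (1,0): R1 −= (11)R0 → (0, 0, 10)
col 1: no nonzero at/below row 1; advance.
pivot(1,2)=10: scale R1 → (0, 0, 1)
  clear (0,2): R0 −= (6)R1 → (1, 1, 0)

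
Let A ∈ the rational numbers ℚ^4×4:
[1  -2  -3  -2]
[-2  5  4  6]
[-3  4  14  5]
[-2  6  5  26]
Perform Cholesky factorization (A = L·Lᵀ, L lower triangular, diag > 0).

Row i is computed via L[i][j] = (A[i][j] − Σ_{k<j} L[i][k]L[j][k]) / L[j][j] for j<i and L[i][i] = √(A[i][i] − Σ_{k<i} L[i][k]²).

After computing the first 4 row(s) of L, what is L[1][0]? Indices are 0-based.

L[1][0] = -2

Step 1: L[0][0] = √(1) = 1.
  L[1][0] = (-2) / L[0][0] = -2.
Step 2: L[1][1] = √(1) = 1.
  L[2][0] = (-3) / L[0][0] = -3.
  L[2][1] = (-2) / L[1][1] = -2.
Step 3: L[2][2] = √(1) = 1.
  L[3][0] = (-2) / L[0][0] = -2.
  L[3][1] = (2) / L[1][1] = 2.
  L[3][2] = (3) / L[2][2] = 3.
Step 4: L[3][3] = √(9) = 3.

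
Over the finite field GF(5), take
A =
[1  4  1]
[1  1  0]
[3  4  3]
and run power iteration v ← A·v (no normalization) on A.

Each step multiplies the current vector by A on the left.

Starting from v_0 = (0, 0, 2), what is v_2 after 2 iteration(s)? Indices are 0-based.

v_0 = (0, 0, 2).
v_1 = A·v_0 = (2, 0, 1).
v_2 = A·v_1 = (3, 2, 4).

v_2 = (3, 2, 4)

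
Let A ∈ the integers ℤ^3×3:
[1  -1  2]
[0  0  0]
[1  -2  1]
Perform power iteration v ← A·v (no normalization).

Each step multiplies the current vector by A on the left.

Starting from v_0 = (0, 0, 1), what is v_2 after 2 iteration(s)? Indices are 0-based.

v_2 = (4, 0, 3)

v_0 = (0, 0, 1).
v_1 = A·v_0 = (2, 0, 1).
v_2 = A·v_1 = (4, 0, 3).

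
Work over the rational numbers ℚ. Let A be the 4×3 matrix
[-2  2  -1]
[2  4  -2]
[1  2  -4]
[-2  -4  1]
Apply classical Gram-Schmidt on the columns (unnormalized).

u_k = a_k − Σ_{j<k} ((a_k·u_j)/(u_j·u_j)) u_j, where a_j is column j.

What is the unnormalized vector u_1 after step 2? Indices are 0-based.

u_1 = (54/13, 24/13, 12/13, -24/13)

Step 1: u_0 = a_0 = (-2, 2, 1, -2).
Step 2: u_1 = a_1 − (14/13)·u_0 = (54/13, 24/13, 12/13, -24/13).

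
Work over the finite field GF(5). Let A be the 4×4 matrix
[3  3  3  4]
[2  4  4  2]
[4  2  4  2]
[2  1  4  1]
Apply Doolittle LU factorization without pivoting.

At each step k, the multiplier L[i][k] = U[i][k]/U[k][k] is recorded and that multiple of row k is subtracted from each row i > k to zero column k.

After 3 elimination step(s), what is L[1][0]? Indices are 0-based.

L[1][0] = 4

[col 0] pivot 3
  R1 -= 4*R0 → (0, 2, 2, 1)  (L[1][0] := 4)
  R2 -= 3*R0 → (0, 3, 0, 0)  (L[2][0] := 3)
  R3 -= 4*R0 → (0, 4, 2, 0)  (L[3][0] := 4)
[col 1] pivot 2
  R2 -= 4*R1 → (0, 0, 2, 1)  (L[2][1] := 4)
  R3 -= 2*R1 → (0, 0, 3, 3)  (L[3][1] := 2)
[col 2] pivot 2
  R3 -= 4*R2 → (0, 0, 0, 4)  (L[3][2] := 4)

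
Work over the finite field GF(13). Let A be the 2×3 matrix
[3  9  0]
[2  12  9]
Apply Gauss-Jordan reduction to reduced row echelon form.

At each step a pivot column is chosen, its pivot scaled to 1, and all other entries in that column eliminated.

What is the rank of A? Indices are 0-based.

[1] R0 /= 3  ⇒  (1, 3, 0)
     R1 -= 2·R0  ⇒  (0, 6, 9)
[2] R1 /= 6  ⇒  (0, 1, 8)
     R0 -= 3·R1  ⇒  (1, 0, 2)

rank = 2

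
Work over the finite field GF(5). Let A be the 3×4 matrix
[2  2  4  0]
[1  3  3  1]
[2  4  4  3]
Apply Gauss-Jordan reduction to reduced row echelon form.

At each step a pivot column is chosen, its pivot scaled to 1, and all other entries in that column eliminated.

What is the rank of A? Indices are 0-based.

[1] R0 /= 2  ⇒  (1, 1, 2, 0)
     R1 -= 1·R0  ⇒  (0, 2, 1, 1)
     R2 -= 2·R0  ⇒  (0, 2, 0, 3)
[2] R1 /= 2  ⇒  (0, 1, 3, 3)
     R0 -= 1·R1  ⇒  (1, 0, 4, 2)
     R2 -= 2·R1  ⇒  (0, 0, 4, 2)
[3] R2 /= 4  ⇒  (0, 0, 1, 3)
     R0 -= 4·R2  ⇒  (1, 0, 0, 0)
     R1 -= 3·R2  ⇒  (0, 1, 0, 4)

rank = 3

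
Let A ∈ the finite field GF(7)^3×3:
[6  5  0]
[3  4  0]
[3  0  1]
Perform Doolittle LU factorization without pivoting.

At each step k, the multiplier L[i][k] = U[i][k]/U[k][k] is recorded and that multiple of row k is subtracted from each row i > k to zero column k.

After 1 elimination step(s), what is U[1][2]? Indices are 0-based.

k=0: U[0][0]=6
  eliminate (1,0): mult=4, new row 1: (0, 5, 0); set L[1][0]=4
  eliminate (2,0): mult=4, new row 2: (0, 1, 1); set L[2][0]=4

U[1][2] = 0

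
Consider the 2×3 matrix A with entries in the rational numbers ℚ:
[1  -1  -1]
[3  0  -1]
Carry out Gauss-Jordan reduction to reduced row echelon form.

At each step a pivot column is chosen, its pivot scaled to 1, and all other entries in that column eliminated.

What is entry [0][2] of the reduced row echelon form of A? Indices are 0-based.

[1] R0 /= 1  ⇒  (1, -1, -1)
     R1 -= 3·R0  ⇒  (0, 3, 2)
[2] R1 /= 3  ⇒  (0, 1, 2/3)
     R0 -= -1·R1  ⇒  (1, 0, -1/3)

M[0][2] = -1/3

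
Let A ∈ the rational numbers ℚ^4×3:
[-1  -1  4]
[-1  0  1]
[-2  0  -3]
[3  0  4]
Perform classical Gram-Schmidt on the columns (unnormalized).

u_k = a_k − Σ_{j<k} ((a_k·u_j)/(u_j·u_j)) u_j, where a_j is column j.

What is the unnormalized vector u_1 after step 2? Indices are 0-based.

u_1 = (-14/15, 1/15, 2/15, -1/5)

Step 1: u_0 = a_0 = (-1, -1, -2, 3).
Step 2: u_1 = a_1 − (1/15)·u_0 = (-14/15, 1/15, 2/15, -1/5).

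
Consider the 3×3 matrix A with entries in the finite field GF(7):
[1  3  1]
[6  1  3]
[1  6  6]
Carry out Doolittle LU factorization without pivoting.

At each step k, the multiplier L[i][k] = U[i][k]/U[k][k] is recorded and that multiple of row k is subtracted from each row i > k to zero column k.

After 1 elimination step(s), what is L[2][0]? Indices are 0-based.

L[2][0] = 1

k=0: U[0][0]=1
  eliminate (1,0): mult=6, new row 1: (0, 4, 4); set L[1][0]=6
  eliminate (2,0): mult=1, new row 2: (0, 3, 5); set L[2][0]=1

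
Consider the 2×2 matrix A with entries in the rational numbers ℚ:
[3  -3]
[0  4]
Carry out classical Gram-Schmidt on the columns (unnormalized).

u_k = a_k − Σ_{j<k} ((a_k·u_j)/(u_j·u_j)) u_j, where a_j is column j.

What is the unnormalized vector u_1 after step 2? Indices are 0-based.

u_1 = (0, 4)

Step 1: u_0 = a_0 = (3, 0).
Step 2: u_1 = a_1 − (-1)·u_0 = (0, 4).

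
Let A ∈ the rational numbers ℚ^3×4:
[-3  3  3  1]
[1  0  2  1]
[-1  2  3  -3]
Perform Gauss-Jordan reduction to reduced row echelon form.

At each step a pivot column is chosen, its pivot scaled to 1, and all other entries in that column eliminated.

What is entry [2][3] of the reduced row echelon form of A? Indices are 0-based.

M[2][3] = 14/3

[1] R0 /= -3  ⇒  (1, -1, -1, -1/3)
     R1 -= 1·R0  ⇒  (0, 1, 3, 4/3)
     R2 -= -1·R0  ⇒  (0, 1, 2, -10/3)
[2] R1 /= 1  ⇒  (0, 1, 3, 4/3)
     R0 -= -1·R1  ⇒  (1, 0, 2, 1)
     R2 -= 1·R1  ⇒  (0, 0, -1, -14/3)
[3] R2 /= -1  ⇒  (0, 0, 1, 14/3)
     R0 -= 2·R2  ⇒  (1, 0, 0, -25/3)
     R1 -= 3·R2  ⇒  (0, 1, 0, -38/3)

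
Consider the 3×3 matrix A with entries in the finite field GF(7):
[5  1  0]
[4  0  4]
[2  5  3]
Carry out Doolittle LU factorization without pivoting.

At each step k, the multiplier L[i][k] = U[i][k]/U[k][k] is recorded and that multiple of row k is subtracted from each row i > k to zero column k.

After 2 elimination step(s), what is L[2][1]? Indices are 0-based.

L[2][1] = 3

Step 1: pivot at (0,0) is 5.
  row1 ← row1 − (5)·row0  ⇒  L[1][0]=5, U row1=(0, 2, 4)
  row2 ← row2 − (6)·row0  ⇒  L[2][0]=6, U row2=(0, 6, 3)
Step 2: pivot at (1,1) is 2.
  row2 ← row2 − (3)·row1  ⇒  L[2][1]=3, U row2=(0, 0, 5)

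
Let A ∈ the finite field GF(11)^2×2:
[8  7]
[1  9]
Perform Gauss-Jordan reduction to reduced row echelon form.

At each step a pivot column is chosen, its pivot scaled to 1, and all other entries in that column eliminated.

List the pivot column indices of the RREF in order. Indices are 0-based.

pivot columns: 0, 1

step 1: normalize row 0 (÷8) = (1, 5)
  row 1: subtract 1×row0 = (0, 4)
step 2: normalize row 1 (÷4) = (0, 1)
  row 0: subtract 5×row1 = (1, 0)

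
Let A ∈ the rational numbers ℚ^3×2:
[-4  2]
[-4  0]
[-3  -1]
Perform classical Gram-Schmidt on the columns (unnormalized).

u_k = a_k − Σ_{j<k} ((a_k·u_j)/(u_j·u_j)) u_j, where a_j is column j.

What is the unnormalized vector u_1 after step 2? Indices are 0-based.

u_1 = (62/41, -20/41, -56/41)

Step 1: u_0 = a_0 = (-4, -4, -3).
Step 2: u_1 = a_1 − (-5/41)·u_0 = (62/41, -20/41, -56/41).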